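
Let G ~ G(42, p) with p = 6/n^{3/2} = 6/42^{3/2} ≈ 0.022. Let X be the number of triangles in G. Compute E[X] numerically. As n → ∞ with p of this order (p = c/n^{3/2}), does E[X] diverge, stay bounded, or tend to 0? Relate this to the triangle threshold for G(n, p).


Number of potential triangles: C(42, 3) = 11480.
Each occurs with probability p³ ≈ (0.022)³ ≈ 1.07110e-05.
By linearity: E[X] = C(42, 3)·p³ ≈ 11480 · 1.07110e-05 ≈ 0.123.
Since α = 3/2 > 1, p = c/n^{3/2} = o(1/n) is below the triangle threshold p ~ 1/n. Asymptotically E[X] ~ (c³/6)·n^{3(1−α)} = (6³/6)·n^{-1.5} → 0, so by Markov's inequality G has no triangles w.h.p.

E[X] ≈ 0.123; in regime p = Θ(1/n^{3/2}) E[X] tends to 0 (below the triangle threshold p ~ 1/n).


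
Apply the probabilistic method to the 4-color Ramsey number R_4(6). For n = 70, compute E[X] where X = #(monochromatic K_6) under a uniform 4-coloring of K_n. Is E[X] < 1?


E[X] = C(70, 6) · 4^{1 − 15} = 131115985 · 4^{−14} = 131115985/268435456.
As a reduced fraction: E[X] = 131115985/268435456 ≈ 0.488.
Is E[X] < 1? YES.
Since E[X] < 1, there exists a 4-coloring of K_{70} with no monochromatic K_6; hence R_4(6) > 70.

E[X] = 131115985/268435456 ≈ 0.488; E[X] < 1, so R_4(6) > 70.


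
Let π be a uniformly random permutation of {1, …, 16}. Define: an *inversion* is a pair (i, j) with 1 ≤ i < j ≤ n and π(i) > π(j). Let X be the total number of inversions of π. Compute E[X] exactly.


Write X = Σ X_I over the C(16, 2) = 120 pairs i < j, with X_I the indicator of one inversion.
There are 120 indicators.
For each fixed pair i < j, the values π(i) and π(j) are two distinct elements of {1, …, 16} in uniformly random order; by symmetry P[π(i) > π(j)] = 1/2.
By linearity: E[X] = 120 · (1/2) = C(16, 2) · (1/2) = 120/2 = 60 ≈ 60.000000.

E[X] = 60 = 60.000000.


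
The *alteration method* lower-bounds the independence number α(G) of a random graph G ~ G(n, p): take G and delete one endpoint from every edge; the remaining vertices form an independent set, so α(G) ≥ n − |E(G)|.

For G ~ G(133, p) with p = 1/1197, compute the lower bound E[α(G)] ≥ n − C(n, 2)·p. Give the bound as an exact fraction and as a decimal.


E[|E(G)|] = C(133, 2)·p = 8778 · (1/1197) = 22/3.
E[α(G)] ≥ n − E[|E(G)|] = 133 − 22/3 = 377/3.
Numerically: ≈ 125.667.
(This is only a lower bound; the true E[α(G)] may be larger.)

E[α(G)] ≥ 377/3 ≈ 125.667.


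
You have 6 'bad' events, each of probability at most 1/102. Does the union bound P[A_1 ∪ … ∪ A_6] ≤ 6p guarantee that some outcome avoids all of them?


Union bound: P[∪_{i=1}^{6} A_i] ≤ Σ_i P[A_i] ≤ 6·p = 6·(1/102) = 1/17.
Numerically: 1/17 ≈ 0.0588.
Is 1/17 < 1? YES.
Since P[∪ A_i] ≤ 1/17 < 1, the complement has P[∩ A_i^c] ≥ 1 − 1/17 = 16/17 > 0, so some outcome avoids every A_i.

6·p = 1/17 ≈ 0.0588; existence CERTIFIED by the union bound.


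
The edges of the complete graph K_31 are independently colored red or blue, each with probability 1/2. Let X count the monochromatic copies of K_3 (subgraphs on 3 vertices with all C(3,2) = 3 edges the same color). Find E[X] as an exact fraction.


Let X = Σ_S X_S over the C(31, 3) = 4495 subsets S of size 3, where X_S = 1 if the K_3 on S is monochromatic.
For a fixed S, the K_3 on S has C(3, 2) = 3 edges. P[all 3 edges red] = (1/2)^3, and likewise for blue, so P[monochromatic] = 2·(1/2)^3 = 2^{1 − 3} = 1/4.
By linearity: E[X] = C(31, 3) · 2^{1 − 3} = 4495 · 1/4 = 4495/4.
Numerically: E[X] ≈ 1123.7500.

E[X] = C(31,3)·2^(1−C(3,2)) = 4495/4 ≈ 1123.7500.


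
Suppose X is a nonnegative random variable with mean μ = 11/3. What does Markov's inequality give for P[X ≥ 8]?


μ = E[X] = 11/3, a = 8.
Markov: P[X ≥ 8] ≤ μ/a = (11/3)/8 = 11/24.
Numerically: ≈ 0.4583.
(Since a = 8 > μ = 3.6667, the bound 11/24 is < 1 and informative.)

P[X ≥ 8] ≤ 11/24 ≈ 0.4583.


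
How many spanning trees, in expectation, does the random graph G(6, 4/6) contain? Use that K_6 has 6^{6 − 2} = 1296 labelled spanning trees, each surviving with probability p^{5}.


K_6 has 6^{6 − 2} = 1296 labelled spanning trees.
For each such spanning tree H, let X_H = 1 if all 5 edges of H are present in G. Then P[X_H = 1] = p^{5} = (2/3)^{5} = 32/243.
By linearity: E[X] = Σ_H E[X_H] = 1296 · p^{5} = 1296 · 32/243 = 512/3.
Numerically: E[X] ≈ 170.667.

E[X] = 1296 · (2/3)^{5} = 512/3 ≈ 170.667.


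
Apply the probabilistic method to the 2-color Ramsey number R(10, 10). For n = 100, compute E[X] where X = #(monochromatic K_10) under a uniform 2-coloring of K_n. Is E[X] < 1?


E[X] = C(100, 10) · 2^{1 − 45} = 17310309456440 · 2^{−44} = 17310309456440/17592186044416.
As a reduced fraction: E[X] = 2163788682055/2199023255552 ≈ 0.98398.
Is E[X] < 1? YES.
Since E[X] < 1, there exists a 2-coloring of K_{100} with no monochromatic K_10; hence R(10, 10) > 100.

E[X] = 2163788682055/2199023255552 ≈ 0.98398; E[X] < 1, so R(10, 10) > 100.


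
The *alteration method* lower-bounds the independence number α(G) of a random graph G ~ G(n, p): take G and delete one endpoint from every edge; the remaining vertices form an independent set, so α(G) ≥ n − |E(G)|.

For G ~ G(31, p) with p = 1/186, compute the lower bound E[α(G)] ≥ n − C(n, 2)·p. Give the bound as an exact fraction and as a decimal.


E[|E(G)|] = C(31, 2)·p = 465 · (1/186) = 5/2.
E[α(G)] ≥ n − E[|E(G)|] = 31 − 5/2 = 57/2.
Numerically: ≈ 28.500000.
(This is only a lower bound; the true E[α(G)] may be larger.)

E[α(G)] ≥ 57/2 ≈ 28.500000.


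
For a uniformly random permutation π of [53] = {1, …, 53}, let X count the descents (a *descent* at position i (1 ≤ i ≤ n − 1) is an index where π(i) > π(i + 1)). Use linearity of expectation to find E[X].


Write X = Σ X_I over i = 1, …, 52, with X_I the indicator of one descent.
There are 52 indicators.
For each fixed i, the pair (π(i), π(i+1)) is a uniformly random ordered pair of distinct values from {1, …, 53}; by symmetry P[π(i) > π(i+1)] = 1/2.
By linearity: E[X] = 52 · (1/2) = (53 − 1) · (1/2) = 26 ≈ 26.00000.

E[X] = 26 = 26.00000.


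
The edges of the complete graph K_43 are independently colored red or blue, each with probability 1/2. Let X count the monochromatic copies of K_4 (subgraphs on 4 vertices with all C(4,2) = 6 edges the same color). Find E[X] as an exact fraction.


Let X = Σ_S X_S over the C(43, 4) = 123410 subsets S of size 4, where X_S = 1 if the K_4 on S is monochromatic.
For a fixed S, the K_4 on S has C(4, 2) = 6 edges. P[all 6 edges red] = (1/2)^6, and likewise for blue, so P[monochromatic] = 2·(1/2)^6 = 2^{1 − 6} = 1/32.
By linearity: E[X] = C(43, 4) · 2^{1 − 6} = 123410 · 1/32 = 61705/16.
Numerically: E[X] ≈ 3856.56250.

E[X] = C(43,4)·2^(1−C(4,2)) = 61705/16 ≈ 3856.56250.


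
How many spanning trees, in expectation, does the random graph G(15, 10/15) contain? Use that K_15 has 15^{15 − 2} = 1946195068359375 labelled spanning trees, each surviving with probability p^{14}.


K_15 has 15^{15 − 2} = 1946195068359375 labelled spanning trees.
For each such spanning tree H, let X_H = 1 if all 14 edges of H are present in G. Then P[X_H = 1] = p^{14} = (2/3)^{14} = 16384/4782969.
By linearity of expectation: E[X] = Σ_H E[X_H] = 1946195068359375 · p^{14} = 1946195068359375 · 16384/4782969 = 20000000000000/3.
Numerically: E[X] ≈ 6.667e+12.

E[X] = 1946195068359375 · (2/3)^{14} = 20000000000000/3 ≈ 6.667e+12.


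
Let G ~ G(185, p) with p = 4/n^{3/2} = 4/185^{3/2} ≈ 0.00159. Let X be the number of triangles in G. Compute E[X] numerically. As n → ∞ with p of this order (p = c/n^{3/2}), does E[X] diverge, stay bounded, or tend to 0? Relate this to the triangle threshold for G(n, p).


Number of potential triangles: C(185, 3) = 1038220.
Each occurs with probability p³ ≈ (0.00159)³ ≈ 4.01705e-09.
By linearity: E[X] = C(185, 3)·p³ ≈ 1038220 · 4.01705e-09 ≈ 0.004.
Since α = 3/2 > 1, p = c/n^{3/2} = o(1/n) is below the triangle threshold p ~ 1/n. Asymptotically E[X] ~ (c³/6)·n^{3(1−α)} = (4³/6)·n^{-1.5} → 0, so by Markov's inequality G has no triangles w.h.p.

E[X] ≈ 0.004; in regime p = Θ(1/n^{3/2}) E[X] tends to 0 (below the triangle threshold p ~ 1/n).


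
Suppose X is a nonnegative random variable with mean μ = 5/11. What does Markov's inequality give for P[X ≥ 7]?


μ = E[X] = 5/11, a = 7.
Markov: P[X ≥ 7] ≤ μ/a = (5/11)/7 = 5/77.
Numerically: ≈ 0.064935.
(Since a = 7 > μ = 0.454545, the bound 5/77 is < 1 and informative.)

P[X ≥ 7] ≤ 5/77 ≈ 0.064935.


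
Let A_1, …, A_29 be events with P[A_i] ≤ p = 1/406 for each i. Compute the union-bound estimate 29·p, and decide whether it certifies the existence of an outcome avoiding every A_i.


Union bound: P[∪_{i=1}^{29} A_i] ≤ Σ_i P[A_i] ≤ 29·p = 29·(1/406) = 1/14.
Numerically: 1/14 ≈ 0.0714.
Is 1/14 < 1? YES.
Since P[∪ A_i] ≤ 1/14 < 1, the complement has P[∩ A_i^c] ≥ 1 − 1/14 = 13/14 > 0, so some outcome avoids every A_i.

29·p = 1/14 ≈ 0.0714; existence CERTIFIED by the union bound.


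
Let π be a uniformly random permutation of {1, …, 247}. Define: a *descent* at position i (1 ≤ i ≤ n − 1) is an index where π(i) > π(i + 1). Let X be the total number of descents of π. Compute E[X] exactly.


Write X = Σ X_I over i = 1, …, 246, with X_I the indicator of one descent.
There are 246 indicators.
For each fixed i, the pair (π(i), π(i+1)) is a uniformly random ordered pair of distinct values from {1, …, 247}; by symmetry P[π(i) > π(i+1)] = 1/2.
By linearity: E[X] = 246 · (1/2) = (247 − 1) · (1/2) = 123 ≈ 123.000.

E[X] = 123 = 123.000.


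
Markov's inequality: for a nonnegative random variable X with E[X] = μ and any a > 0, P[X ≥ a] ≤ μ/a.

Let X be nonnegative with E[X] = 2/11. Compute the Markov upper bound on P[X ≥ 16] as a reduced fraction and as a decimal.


μ = E[X] = 2/11, a = 16.
Markov: P[X ≥ 16] ≤ μ/a = (2/11)/16 = 1/88.
Numerically: ≈ 0.01136.
(Since a = 16 > μ = 0.18182, the bound 1/88 is < 1 and informative.)

P[X ≥ 16] ≤ 1/88 ≈ 0.01136.


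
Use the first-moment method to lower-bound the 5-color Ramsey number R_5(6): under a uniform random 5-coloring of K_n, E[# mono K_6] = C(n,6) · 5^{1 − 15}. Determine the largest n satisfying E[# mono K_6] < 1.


We need C(n, 6) · 5^{1 − 15} < 1, i.e. C(n, 6) < 5^{15 − 1} = 6103515625.
Check values of n near the boundary:
  n = 129: C(129, 6) = 5688177600; 5688177600 < 6103515625? YES
  n = 130: C(130, 6) = 5963412000; 5963412000 < 6103515625? YES
  n = 131: C(131, 6) = 6249655776; 6249655776 < 6103515625? NO
  n = 132: C(132, 6) = 6547258432; 6547258432 < 6103515625? NO
The largest n with C(n, 6) < 6103515625 is n = 130 (where E[X] = 47707296/48828125 ≈ 0.97705). Hence R_5(6) > 130, i.e. R_5(6) ≥ 131.

Largest n = 130; hence R_5(6) > 130.


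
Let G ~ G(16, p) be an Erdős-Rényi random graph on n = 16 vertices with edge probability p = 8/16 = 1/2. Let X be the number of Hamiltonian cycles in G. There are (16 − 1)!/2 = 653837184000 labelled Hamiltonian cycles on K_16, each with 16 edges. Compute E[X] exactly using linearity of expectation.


K_16 has (16 − 1)!/2 = 653837184000 labelled Hamiltonian cycles.
For each such Hamiltonian cycle H, let X_H = 1 if all 16 edges of H are present in G. Then P[X_H = 1] = p^{16} = (1/2)^{16} = 1/65536.
Summing the indicators: E[X] = Σ_H E[X_H] = 653837184000 · p^{16} = 653837184000 · 1/65536 = 638512875/64.
Numerically: E[X] ≈ 9.9768e+06.

E[X] = 653837184000 · (1/2)^{16} = 638512875/64 ≈ 9.9768e+06.


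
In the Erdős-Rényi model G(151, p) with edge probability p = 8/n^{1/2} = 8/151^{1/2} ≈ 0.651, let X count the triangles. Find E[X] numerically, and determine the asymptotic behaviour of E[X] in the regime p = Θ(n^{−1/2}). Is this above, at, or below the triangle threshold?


Number of potential triangles: C(151, 3) = 562475.
Each occurs with probability p³ ≈ (0.651)³ ≈ 2.759336e-01.
By linearity: E[X] = C(151, 3)·p³ ≈ 562475 · 2.759336e-01 ≈ 155205.7349.
Since α = 1/2 < 1, p = c/n^{1/2} ≫ 1/n is above the triangle threshold p ~ 1/n. Asymptotically E[X] ~ (c³/6)·n^{3(1−α)} = (8³/6)·n^{1.5} → ∞; triangles are abundant w.h.p.

E[X] ≈ 155205.7349; in regime p = Θ(1/n^{1/2}) E[X] diverges (above the triangle threshold p ~ 1/n).


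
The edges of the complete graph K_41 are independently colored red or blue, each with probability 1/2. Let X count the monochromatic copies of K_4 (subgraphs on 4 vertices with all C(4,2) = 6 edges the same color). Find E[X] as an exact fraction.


Let X = Σ_S X_S over the C(41, 4) = 101270 subsets S of size 4, where X_S = 1 if the K_4 on S is monochromatic.
For a fixed S, the K_4 on S has C(4, 2) = 6 edges. P[all 6 edges red] = (1/2)^6, and likewise for blue, so P[monochromatic] = 2·(1/2)^6 = 2^{1 − 6} = 1/32.
By linearity: E[X] = C(41, 4) · 2^{1 − 6} = 101270 · 1/32 = 50635/16.
Numerically: E[X] ≈ 3164.687500.

E[X] = C(41,4)·2^(1−C(4,2)) = 50635/16 ≈ 3164.687500.


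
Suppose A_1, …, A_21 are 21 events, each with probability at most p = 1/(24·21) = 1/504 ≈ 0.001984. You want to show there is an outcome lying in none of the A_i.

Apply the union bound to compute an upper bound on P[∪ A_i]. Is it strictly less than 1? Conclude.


Union bound: P[∪_{i=1}^{21} A_i] ≤ Σ_i P[A_i] ≤ 21·p = 21·(1/504) = 1/24.
Numerically: 1/24 ≈ 0.041667.
Is 1/24 < 1? YES.
Since P[∪ A_i] ≤ 1/24 < 1, the complement has P[∩ A_i^c] ≥ 1 − 1/24 = 23/24 > 0, so some outcome avoids every A_i.

21·p = 1/24 ≈ 0.041667; existence CERTIFIED by the union bound.


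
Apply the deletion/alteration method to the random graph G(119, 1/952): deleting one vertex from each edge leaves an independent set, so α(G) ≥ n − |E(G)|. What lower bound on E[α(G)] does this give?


E[|E(G)|] = C(119, 2)·p = 7021 · (1/952) = 59/8.
E[α(G)] ≥ n − E[|E(G)|] = 119 − 59/8 = 893/8.
Numerically: ≈ 111.625000.
(This is only a lower bound; the true E[α(G)] may be larger.)

E[α(G)] ≥ 893/8 ≈ 111.625000.


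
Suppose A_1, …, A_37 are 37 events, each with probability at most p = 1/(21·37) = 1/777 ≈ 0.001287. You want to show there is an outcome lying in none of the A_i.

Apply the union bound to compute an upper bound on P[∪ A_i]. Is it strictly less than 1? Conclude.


Union bound: P[∪_{i=1}^{37} A_i] ≤ Σ_i P[A_i] ≤ 37·p = 37·(1/777) = 1/21.
Numerically: 1/21 ≈ 0.047619.
Is 1/21 < 1? YES.
Since P[∪ A_i] ≤ 1/21 < 1, the complement has P[∩ A_i^c] ≥ 1 − 1/21 = 20/21 > 0, so some outcome avoids every A_i.

37·p = 1/21 ≈ 0.047619; existence CERTIFIED by the union bound.


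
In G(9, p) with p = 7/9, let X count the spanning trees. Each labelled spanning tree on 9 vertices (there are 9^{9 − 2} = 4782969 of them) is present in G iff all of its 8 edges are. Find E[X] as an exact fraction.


K_9 has 9^{9 − 2} = 4782969 labelled spanning trees.
For each such spanning tree H, let X_H = 1 if all 8 edges of H are present in G. Then P[X_H = 1] = p^{8} = (7/9)^{8} = 5764801/43046721.
Summing the indicators: E[X] = Σ_H E[X_H] = 4782969 · p^{8} = 4782969 · 5764801/43046721 = 5764801/9.
Numerically: E[X] ≈ 6.4053e+05.

E[X] = 4782969 · (7/9)^{8} = 5764801/9 ≈ 6.4053e+05.


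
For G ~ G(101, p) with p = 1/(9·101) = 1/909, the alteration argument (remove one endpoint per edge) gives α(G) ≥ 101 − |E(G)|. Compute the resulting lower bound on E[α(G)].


E[|E(G)|] = C(101, 2)·p = 5050 · (1/909) = 50/9.
E[α(G)] ≥ n − E[|E(G)|] = 101 − 50/9 = 859/9.
Numerically: ≈ 95.444.
(This is only a lower bound; the true E[α(G)] may be larger.)

E[α(G)] ≥ 859/9 ≈ 95.444.


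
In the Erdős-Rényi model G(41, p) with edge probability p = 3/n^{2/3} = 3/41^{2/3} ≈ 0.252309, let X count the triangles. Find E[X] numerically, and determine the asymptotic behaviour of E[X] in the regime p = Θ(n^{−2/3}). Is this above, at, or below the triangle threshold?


Number of potential triangles: C(41, 3) = 10660.
Each occurs with probability p³ ≈ (0.252309)³ ≈ 1.60618679e-02.
By linearity: E[X] = C(41, 3)·p³ ≈ 10660 · 1.60618679e-02 ≈ 171.219512.
Since α = 2/3 < 1, p = c/n^{2/3} ≫ 1/n is above the triangle threshold p ~ 1/n. Asymptotically E[X] ~ (c³/6)·n^{3(1−α)} = (3³/6)·n^{1} → ∞; triangles are abundant w.h.p.

E[X] ≈ 171.219512; in regime p = Θ(1/n^{2/3}) E[X] diverges (above the triangle threshold p ~ 1/n).


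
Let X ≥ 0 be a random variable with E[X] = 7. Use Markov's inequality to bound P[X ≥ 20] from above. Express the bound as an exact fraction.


μ = E[X] = 7, a = 20.
Markov: P[X ≥ 20] ≤ μ/a = (7)/20 = 7/20.
Numerically: ≈ 0.35000.
(Since a = 20 > μ = 7.00000, the bound 7/20 is < 1 and informative.)

P[X ≥ 20] ≤ 7/20 ≈ 0.35000.


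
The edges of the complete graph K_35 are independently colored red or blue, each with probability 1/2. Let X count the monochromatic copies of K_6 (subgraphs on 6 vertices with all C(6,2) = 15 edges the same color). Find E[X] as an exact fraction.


Let X = Σ_S X_S over the C(35, 6) = 1623160 subsets S of size 6, where X_S = 1 if the K_6 on S is monochromatic.
For a fixed S, the K_6 on S has C(6, 2) = 15 edges. P[all 15 edges red] = (1/2)^15, and likewise for blue, so P[monochromatic] = 2·(1/2)^15 = 2^{1 − 15} = 1/16384.
By linearity: E[X] = C(35, 6) · 2^{1 − 15} = 1623160 · 1/16384 = 202895/2048.
Numerically: E[X] ≈ 99.0698.

E[X] = C(35,6)·2^(1−C(6,2)) = 202895/2048 ≈ 99.0698.


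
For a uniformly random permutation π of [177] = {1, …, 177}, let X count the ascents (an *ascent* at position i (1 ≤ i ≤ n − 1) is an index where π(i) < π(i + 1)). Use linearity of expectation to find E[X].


Write X = Σ X_I over i = 1, …, 176, with X_I the indicator of one ascent.
There are 176 indicators.
For each fixed i, the pair (π(i), π(i+1)) is a uniformly random ordered pair of distinct values from {1, …, 177}; by symmetry P[π(i) < π(i+1)] = 1/2.
By linearity: E[X] = 176 · (1/2) = (177 − 1) · (1/2) = 88 ≈ 88.0000.

E[X] = 88 = 88.0000.


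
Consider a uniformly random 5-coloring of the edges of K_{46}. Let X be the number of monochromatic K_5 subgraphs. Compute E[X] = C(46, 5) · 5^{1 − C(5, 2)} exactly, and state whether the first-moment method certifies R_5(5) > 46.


E[X] = C(46, 5) · 5^{1 − 10} = 1370754 · 5^{−9} = 1370754/1953125.
As a reduced fraction: E[X] = 1370754/1953125 ≈ 0.701826.
Is E[X] < 1? YES.
Since E[X] < 1, there exists a 5-coloring of K_{46} with no monochromatic K_5; hence R_5(5) > 46.

E[X] = 1370754/1953125 ≈ 0.701826; E[X] < 1, so R_5(5) > 46.


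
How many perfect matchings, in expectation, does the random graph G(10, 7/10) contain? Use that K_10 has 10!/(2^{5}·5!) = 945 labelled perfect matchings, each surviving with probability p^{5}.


K_10 has 10!/(2^{5}·5!) = 945 labelled perfect matchings.
For each such perfect matching H, let X_H = 1 if all 5 edges of H are present in G. Then P[X_H = 1] = p^{5} = (7/10)^{5} = 16807/100000.
By linearity of expectation: E[X] = Σ_H E[X_H] = 945 · p^{5} = 945 · 16807/100000 = 3176523/20000.
Numerically: E[X] ≈ 158.826.

E[X] = 945 · (7/10)^{5} = 3176523/20000 ≈ 158.826.


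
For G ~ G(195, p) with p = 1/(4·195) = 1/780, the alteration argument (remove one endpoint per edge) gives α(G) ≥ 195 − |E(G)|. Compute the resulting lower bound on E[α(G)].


E[|E(G)|] = C(195, 2)·p = 18915 · (1/780) = 97/4.
E[α(G)] ≥ n − E[|E(G)|] = 195 − 97/4 = 683/4.
Numerically: ≈ 170.75000.
(This is only a lower bound; the true E[α(G)] may be larger.)

E[α(G)] ≥ 683/4 ≈ 170.75000.


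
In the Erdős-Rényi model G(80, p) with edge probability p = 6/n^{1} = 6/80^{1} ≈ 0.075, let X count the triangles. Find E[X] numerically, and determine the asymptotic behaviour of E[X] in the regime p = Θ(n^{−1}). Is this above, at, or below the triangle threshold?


Number of potential triangles: C(80, 3) = 82160.
Each occurs with probability p³ ≈ (0.075)³ ≈ 4.2187500e-04.
By linearity: E[X] = C(80, 3)·p³ ≈ 82160 · 4.2187500e-04 ≈ 34.66125.
Here α = 1, so p = 6/n is exactly at the triangle threshold p ~ 1/n. Asymptotically E[X] → c³/6 = 6³/6 = 36 ≈ 36.00000, a bounded constant. In this regime the triangle count is asymptotically Poisson(c³/6).

E[X] ≈ 34.66125; in regime p = Θ(1/n^{1}) E[X] stays bounded (at the triangle threshold p ~ 1/n).


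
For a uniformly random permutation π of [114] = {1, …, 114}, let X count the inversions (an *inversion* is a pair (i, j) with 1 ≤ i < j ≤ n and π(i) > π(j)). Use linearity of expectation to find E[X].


Write X = Σ X_I over the C(114, 2) = 6441 pairs i < j, with X_I the indicator of one inversion.
There are 6441 indicators.
For each fixed pair i < j, the values π(i) and π(j) are two distinct elements of {1, …, 114} in uniformly random order; by symmetry P[π(i) > π(j)] = 1/2.
By linearity: E[X] = 6441 · (1/2) = C(114, 2) · (1/2) = 6441/2 = 6441/2 ≈ 3220.50000.

E[X] = 6441/2 = 3220.50000.


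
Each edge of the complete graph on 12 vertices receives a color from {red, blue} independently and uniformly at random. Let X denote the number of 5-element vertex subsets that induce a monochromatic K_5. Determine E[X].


Let X = Σ_S X_S over the C(12, 5) = 792 subsets S of size 5, where X_S = 1 if the K_5 on S is monochromatic.
For a fixed S, the K_5 on S has C(5, 2) = 10 edges. P[all 10 edges red] = (1/2)^10, and likewise for blue, so P[monochromatic] = 2·(1/2)^10 = 2^{1 − 10} = 1/512.
Summing: E[X] = C(12, 5) · 2^{1 − 10} = 792 · 1/512 = 99/64.
Numerically: E[X] ≈ 1.546875.

E[X] = C(12,5)·2^(1−C(5,2)) = 99/64 ≈ 1.546875.


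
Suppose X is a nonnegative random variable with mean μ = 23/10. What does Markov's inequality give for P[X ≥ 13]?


μ = E[X] = 23/10, a = 13.
Markov: P[X ≥ 13] ≤ μ/a = (23/10)/13 = 23/130.
Numerically: ≈ 0.176923.
(Since a = 13 > μ = 2.300000, the bound 23/130 is < 1 and informative.)

P[X ≥ 13] ≤ 23/130 ≈ 0.176923.


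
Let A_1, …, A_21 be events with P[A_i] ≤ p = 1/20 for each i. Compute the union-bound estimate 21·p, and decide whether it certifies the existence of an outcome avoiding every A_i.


Union bound: P[∪_{i=1}^{21} A_i] ≤ Σ_i P[A_i] ≤ 21·p = 21·(1/20) = 21/20.
Numerically: 21/20 ≈ 1.050.
Is 21/20 < 1? NO.
Since the bound 21/20 is ≥ 1, the union bound is uninformative here; it does NOT by itself certify existence.

21·p = 21/20 ≈ 1.050; existence NOT certified by the union bound.


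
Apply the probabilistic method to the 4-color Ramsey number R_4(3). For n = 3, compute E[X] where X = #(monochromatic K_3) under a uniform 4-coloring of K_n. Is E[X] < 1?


E[X] = C(3, 3) · 4^{1 − 3} = 1 · 4^{−2} = 1/16.
As a reduced fraction: E[X] = 1/16 ≈ 0.062500.
Is E[X] < 1? YES.
Since E[X] < 1, there exists a 4-coloring of K_{3} with no monochromatic K_3; hence R_4(3) > 3.

E[X] = 1/16 ≈ 0.062500; E[X] < 1, so R_4(3) > 3.


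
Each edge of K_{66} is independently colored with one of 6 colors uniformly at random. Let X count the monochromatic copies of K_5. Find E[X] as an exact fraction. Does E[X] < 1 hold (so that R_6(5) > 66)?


E[X] = C(66, 5) · 6^{1 − 10} = 8936928 · 6^{−9} = 8936928/10077696.
As a reduced fraction: E[X] = 31031/34992 ≈ 0.88680.
Is E[X] < 1? YES.
Since E[X] < 1, there exists a 6-coloring of K_{66} with no monochromatic K_5; hence R_6(5) > 66.

E[X] = 31031/34992 ≈ 0.88680; E[X] < 1, so R_6(5) > 66.


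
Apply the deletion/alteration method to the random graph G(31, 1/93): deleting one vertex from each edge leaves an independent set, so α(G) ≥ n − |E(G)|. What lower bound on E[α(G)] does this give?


E[|E(G)|] = C(31, 2)·p = 465 · (1/93) = 5.
E[α(G)] ≥ n − E[|E(G)|] = 31 − 5 = 26.
Numerically: ≈ 26.000000.
(This is only a lower bound; the true E[α(G)] may be larger.)

E[α(G)] ≥ 26 ≈ 26.000000.


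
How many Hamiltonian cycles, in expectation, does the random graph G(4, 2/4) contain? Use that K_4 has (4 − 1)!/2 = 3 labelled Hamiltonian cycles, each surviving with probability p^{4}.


K_4 has (4 − 1)!/2 = 3 labelled Hamiltonian cycles.
For each such Hamiltonian cycle H, let X_H = 1 if all 4 edges of H are present in G. Then P[X_H = 1] = p^{4} = (1/2)^{4} = 1/16.
By linearity: E[X] = Σ_H E[X_H] = 3 · p^{4} = 3 · 1/16 = 3/16.
Numerically: E[X] ≈ 0.188.

E[X] = 3 · (1/2)^{4} = 3/16 ≈ 0.188.


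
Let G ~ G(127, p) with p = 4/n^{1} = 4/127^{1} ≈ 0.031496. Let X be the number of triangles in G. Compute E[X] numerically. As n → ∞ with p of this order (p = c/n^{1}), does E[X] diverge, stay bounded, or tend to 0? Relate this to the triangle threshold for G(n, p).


Number of potential triangles: C(127, 3) = 333375.
Each occurs with probability p³ ≈ (0.031496)³ ≈ 3.1244157e-05.
By linearity: E[X] = C(127, 3)·p³ ≈ 333375 · 3.1244157e-05 ≈ 10.41602.
Here α = 1, so p = 4/n is exactly at the triangle threshold p ~ 1/n. Asymptotically E[X] → c³/6 = 4³/6 = 32/3 ≈ 10.66667, a bounded constant. In this regime the triangle count is asymptotically Poisson(c³/6).

E[X] ≈ 10.41602; in regime p = Θ(1/n^{1}) E[X] stays bounded (at the triangle threshold p ~ 1/n).


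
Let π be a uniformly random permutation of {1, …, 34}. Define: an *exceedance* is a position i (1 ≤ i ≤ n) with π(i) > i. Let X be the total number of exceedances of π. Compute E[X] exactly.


Write X = Σ_{i=1}^{34} X_i, where X_i = 1_{π(i) > i}.
For each fixed i, π(i) is uniform over {1, …, 34} (marginal of a uniform permutation), so P[π(i) > i] = (n − i)/n. Summing: Σ_{i=1}^{34} (n − i)/n = (0 + 1 + … + 33)/34 = 34(34 − 1)/(2·34) = (34 − 1)/2.
Hence E[X] = Σ_{i=1}^{34} (34 − i)/34 = 33/2 ≈ 16.50000.

E[X] = 33/2 = 16.50000.


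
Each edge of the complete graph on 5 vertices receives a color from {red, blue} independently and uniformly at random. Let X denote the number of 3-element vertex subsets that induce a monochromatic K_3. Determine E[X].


Let X = Σ_S X_S over the C(5, 3) = 10 subsets S of size 3, where X_S = 1 if the K_3 on S is monochromatic.
For a fixed S, the K_3 on S has C(3, 2) = 3 edges. P[all 3 edges red] = (1/2)^3, and likewise for blue, so P[monochromatic] = 2·(1/2)^3 = 2^{1 − 3} = 1/4.
By linearity of expectation: E[X] = C(5, 3) · 2^{1 − 3} = 10 · 1/4 = 5/2.
Numerically: E[X] ≈ 2.50000.

E[X] = C(5,3)·2^(1−C(3,2)) = 5/2 ≈ 2.50000.


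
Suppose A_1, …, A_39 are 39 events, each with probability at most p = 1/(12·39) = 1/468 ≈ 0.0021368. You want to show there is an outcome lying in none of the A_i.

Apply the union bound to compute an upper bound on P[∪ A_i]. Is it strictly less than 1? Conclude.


Union bound: P[∪_{i=1}^{39} A_i] ≤ Σ_i P[A_i] ≤ 39·p = 39·(1/468) = 1/12.
Numerically: 1/12 ≈ 0.0833333.
Is 1/12 < 1? YES.
Since P[∪ A_i] ≤ 1/12 < 1, the complement has P[∩ A_i^c] ≥ 1 − 1/12 = 11/12 > 0, so some outcome avoids every A_i.

39·p = 1/12 ≈ 0.0833333; existence CERTIFIED by the union bound.


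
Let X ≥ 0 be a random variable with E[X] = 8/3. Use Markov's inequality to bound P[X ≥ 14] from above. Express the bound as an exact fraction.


μ = E[X] = 8/3, a = 14.
Markov: P[X ≥ 14] ≤ μ/a = (8/3)/14 = 4/21.
Numerically: ≈ 0.190476.
(Since a = 14 > μ = 2.666667, the bound 4/21 is < 1 and informative.)

P[X ≥ 14] ≤ 4/21 ≈ 0.190476.


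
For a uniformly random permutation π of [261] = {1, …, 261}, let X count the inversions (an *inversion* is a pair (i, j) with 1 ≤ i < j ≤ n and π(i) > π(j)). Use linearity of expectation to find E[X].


Write X = Σ X_I over the C(261, 2) = 33930 pairs i < j, with X_I the indicator of one inversion.
There are 33930 indicators.
For each fixed pair i < j, the values π(i) and π(j) are two distinct elements of {1, …, 261} in uniformly random order; by symmetry P[π(i) > π(j)] = 1/2.
By linearity: E[X] = 33930 · (1/2) = C(261, 2) · (1/2) = 33930/2 = 16965 ≈ 16965.000000.

E[X] = 16965 = 16965.000000.


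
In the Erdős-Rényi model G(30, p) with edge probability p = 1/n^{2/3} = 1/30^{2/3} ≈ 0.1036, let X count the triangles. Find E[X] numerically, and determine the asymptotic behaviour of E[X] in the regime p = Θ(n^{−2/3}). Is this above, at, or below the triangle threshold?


Number of potential triangles: C(30, 3) = 4060.
Each occurs with probability p³ ≈ (0.1036)³ ≈ 1.111111e-03.
By linearity: E[X] = C(30, 3)·p³ ≈ 4060 · 1.111111e-03 ≈ 4.5111.
Since α = 2/3 < 1, p = c/n^{2/3} ≫ 1/n is above the triangle threshold p ~ 1/n. Asymptotically E[X] ~ (c³/6)·n^{3(1−α)} = (1³/6)·n^{1} → ∞; triangles are abundant w.h.p.

E[X] ≈ 4.5111; in regime p = Θ(1/n^{2/3}) E[X] diverges (above the triangle threshold p ~ 1/n).


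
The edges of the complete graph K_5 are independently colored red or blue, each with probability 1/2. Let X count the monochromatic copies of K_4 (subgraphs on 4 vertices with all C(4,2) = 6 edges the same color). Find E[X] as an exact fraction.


Let X = Σ_S X_S over the C(5, 4) = 5 subsets S of size 4, where X_S = 1 if the K_4 on S is monochromatic.
For a fixed S, the K_4 on S has C(4, 2) = 6 edges. P[all 6 edges red] = (1/2)^6, and likewise for blue, so P[monochromatic] = 2·(1/2)^6 = 2^{1 − 6} = 1/32.
Summing: E[X] = C(5, 4) · 2^{1 − 6} = 5 · 1/32 = 5/32.
Numerically: E[X] ≈ 0.1562.

E[X] = C(5,4)·2^(1−C(4,2)) = 5/32 ≈ 0.1562.


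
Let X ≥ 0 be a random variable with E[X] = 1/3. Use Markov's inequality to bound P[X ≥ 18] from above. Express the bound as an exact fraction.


μ = E[X] = 1/3, a = 18.
Markov: P[X ≥ 18] ≤ μ/a = (1/3)/18 = 1/54.
Numerically: ≈ 0.018519.
(Since a = 18 > μ = 0.333333, the bound 1/54 is < 1 and informative.)

P[X ≥ 18] ≤ 1/54 ≈ 0.018519.


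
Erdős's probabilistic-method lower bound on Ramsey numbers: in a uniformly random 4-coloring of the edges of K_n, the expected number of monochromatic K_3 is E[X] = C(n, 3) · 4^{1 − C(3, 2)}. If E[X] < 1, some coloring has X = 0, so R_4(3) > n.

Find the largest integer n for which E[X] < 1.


We need C(n, 3) · 4^{1 − 3} < 1, i.e. C(n, 3) < 4^{3 − 1} = 16.
Check values of n near the boundary:
  n = 3: C(3, 3) = 1; 1 < 16? YES
  n = 4: C(4, 3) = 4; 4 < 16? YES
  n = 5: C(5, 3) = 10; 10 < 16? YES
  n = 6: C(6, 3) = 20; 20 < 16? NO
The largest n with C(n, 3) < 16 is n = 5 (where E[X] = 5/8 ≈ 0.625). Hence R_4(3) > 5, i.e. R_4(3) ≥ 6.

Largest n = 5; hence R_4(3) > 5.


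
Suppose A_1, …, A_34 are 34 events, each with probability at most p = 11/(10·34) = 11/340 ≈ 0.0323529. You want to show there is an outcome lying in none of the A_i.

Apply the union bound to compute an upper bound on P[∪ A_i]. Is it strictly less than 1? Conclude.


Union bound: P[∪_{i=1}^{34} A_i] ≤ Σ_i P[A_i] ≤ 34·p = 34·(11/340) = 11/10.
Numerically: 11/10 ≈ 1.1000000.
Is 11/10 < 1? NO.
Since the bound 11/10 is ≥ 1, the union bound is uninformative here; it does NOT by itself certify existence.

34·p = 11/10 ≈ 1.1000000; existence NOT certified by the union bound.


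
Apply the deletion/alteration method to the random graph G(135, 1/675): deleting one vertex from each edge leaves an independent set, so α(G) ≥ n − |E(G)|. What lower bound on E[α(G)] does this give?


E[|E(G)|] = C(135, 2)·p = 9045 · (1/675) = 67/5.
E[α(G)] ≥ n − E[|E(G)|] = 135 − 67/5 = 608/5.
Numerically: ≈ 121.600.
(This is only a lower bound; the true E[α(G)] may be larger.)

E[α(G)] ≥ 608/5 ≈ 121.600.


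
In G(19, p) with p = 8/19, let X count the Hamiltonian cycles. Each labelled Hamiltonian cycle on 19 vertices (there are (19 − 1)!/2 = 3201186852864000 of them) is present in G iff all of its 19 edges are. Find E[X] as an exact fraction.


K_19 has (19 − 1)!/2 = 3201186852864000 labelled Hamiltonian cycles.
For each such Hamiltonian cycle H, let X_H = 1 if all 19 edges of H are present in G. Then P[X_H = 1] = p^{19} = (8/19)^{19} = 144115188075855872/1978419655660313589123979.
Summing the indicators: E[X] = Σ_H E[X_H] = 3201186852864000 · p^{19} = 3201186852864000 · 144115188075855872/1978419655660313589123979 = 461339645366452518590934417408000/1978419655660313589123979.
Numerically: E[X] ≈ 2.3319e+08.

E[X] = 3201186852864000 · (8/19)^{19} = 461339645366452518590934417408000/1978419655660313589123979 ≈ 2.3319e+08.


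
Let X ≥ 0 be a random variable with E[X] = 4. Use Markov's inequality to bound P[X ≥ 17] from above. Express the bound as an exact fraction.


μ = E[X] = 4, a = 17.
Markov: P[X ≥ 17] ≤ μ/a = (4)/17 = 4/17.
Numerically: ≈ 0.2353.
(Since a = 17 > μ = 4.0000, the bound 4/17 is < 1 and informative.)

P[X ≥ 17] ≤ 4/17 ≈ 0.2353.


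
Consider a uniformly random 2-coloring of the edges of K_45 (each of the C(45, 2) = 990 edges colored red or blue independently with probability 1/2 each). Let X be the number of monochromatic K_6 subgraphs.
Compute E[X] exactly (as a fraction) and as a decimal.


Let X = Σ_S X_S over the C(45, 6) = 8145060 subsets S of size 6, where X_S = 1 if the K_6 on S is monochromatic.
For a fixed S, the K_6 on S has C(6, 2) = 15 edges. P[all 15 edges red] = (1/2)^15, and likewise for blue, so P[monochromatic] = 2·(1/2)^15 = 2^{1 − 15} = 1/16384.
By linearity of expectation: E[X] = C(45, 6) · 2^{1 − 15} = 8145060 · 1/16384 = 2036265/4096.
Numerically: E[X] ≈ 497.135.

E[X] = C(45,6)·2^(1−C(6,2)) = 2036265/4096 ≈ 497.135.


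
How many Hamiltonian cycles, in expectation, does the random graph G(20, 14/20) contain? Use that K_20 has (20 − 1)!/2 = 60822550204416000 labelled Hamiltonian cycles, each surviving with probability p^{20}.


K_20 has (20 − 1)!/2 = 60822550204416000 labelled Hamiltonian cycles.
For each such Hamiltonian cycle H, let X_H = 1 if all 20 edges of H are present in G. Then P[X_H = 1] = p^{20} = (7/10)^{20} = 79792266297612001/100000000000000000000.
By linearity of expectation: E[X] = Σ_H E[X_H] = 60822550204416000 · p^{20} = 60822550204416000 · 79792266297612001/100000000000000000000 = 1184855742873690605203907421/24414062500000.
Numerically: E[X] ≈ 4.8532e+13.

E[X] = 60822550204416000 · (7/10)^{20} = 1184855742873690605203907421/24414062500000 ≈ 4.8532e+13.


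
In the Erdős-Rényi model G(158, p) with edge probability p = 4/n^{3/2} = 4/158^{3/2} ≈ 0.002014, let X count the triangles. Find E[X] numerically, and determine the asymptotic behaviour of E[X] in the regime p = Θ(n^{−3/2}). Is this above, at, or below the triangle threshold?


Number of potential triangles: C(158, 3) = 644956.
Each occurs with probability p³ ≈ (0.002014)³ ≈ 8.170019e-09.
By linearity: E[X] = C(158, 3)·p³ ≈ 644956 · 8.170019e-09 ≈ 0.0053.
Since α = 3/2 > 1, p = c/n^{3/2} = o(1/n) is below the triangle threshold p ~ 1/n. Asymptotically E[X] ~ (c³/6)·n^{3(1−α)} = (4³/6)·n^{-1.5} → 0, so by Markov's inequality G has no triangles w.h.p.

E[X] ≈ 0.0053; in regime p = Θ(1/n^{3/2}) E[X] tends to 0 (below the triangle threshold p ~ 1/n).


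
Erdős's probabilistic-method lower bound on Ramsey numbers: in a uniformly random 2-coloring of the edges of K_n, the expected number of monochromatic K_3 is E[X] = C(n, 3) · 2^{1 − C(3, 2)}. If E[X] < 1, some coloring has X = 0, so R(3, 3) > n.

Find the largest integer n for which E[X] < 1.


We need C(n, 3) · 2^{1 − 3} < 1, i.e. C(n, 3) < 2^{3 − 1} = 4.
Check values of n near the boundary:
  n = 3: C(3, 3) = 1; 1 < 4? YES
  n = 4: C(4, 3) = 4; 4 < 4? NO
  n = 5: C(5, 3) = 10; 10 < 4? NO
The largest n with C(n, 3) < 4 is n = 3 (where E[X] = 1/4 ≈ 0.250000). Hence R(3, 3) > 3, i.e. R(3, 3) ≥ 4.

Largest n = 3; hence R(3, 3) > 3.


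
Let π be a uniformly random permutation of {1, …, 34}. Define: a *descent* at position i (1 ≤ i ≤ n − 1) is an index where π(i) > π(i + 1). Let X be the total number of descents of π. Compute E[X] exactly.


Write X = Σ X_I over i = 1, …, 33, with X_I the indicator of one descent.
There are 33 indicators.
For each fixed i, the pair (π(i), π(i+1)) is a uniformly random ordered pair of distinct values from {1, …, 34}; by symmetry P[π(i) > π(i+1)] = 1/2.
By linearity: E[X] = 33 · (1/2) = (34 − 1) · (1/2) = 33/2 ≈ 16.5000.

E[X] = 33/2 = 16.5000.


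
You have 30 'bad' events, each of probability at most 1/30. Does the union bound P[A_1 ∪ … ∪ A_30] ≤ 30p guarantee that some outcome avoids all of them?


Union bound: P[∪_{i=1}^{30} A_i] ≤ Σ_i P[A_i] ≤ 30·p = 30·(1/30) = 1.
Numerically: 1 ≈ 1.000000.
Is 1 < 1? NO.
Since the bound 1 is ≥ 1, the union bound is uninformative here; it does NOT by itself certify existence.

30·p = 1 ≈ 1.000000; existence NOT certified by the union bound.


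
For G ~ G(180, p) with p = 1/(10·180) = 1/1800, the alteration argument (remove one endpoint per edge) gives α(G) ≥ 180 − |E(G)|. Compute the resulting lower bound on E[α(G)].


E[|E(G)|] = C(180, 2)·p = 16110 · (1/1800) = 179/20.
E[α(G)] ≥ n − E[|E(G)|] = 180 − 179/20 = 3421/20.
Numerically: ≈ 171.0500.
(This is only a lower bound; the true E[α(G)] may be larger.)

E[α(G)] ≥ 3421/20 ≈ 171.0500.


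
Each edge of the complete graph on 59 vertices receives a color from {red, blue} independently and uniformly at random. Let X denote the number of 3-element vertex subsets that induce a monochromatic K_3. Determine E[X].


Let X = Σ_S X_S over the C(59, 3) = 32509 subsets S of size 3, where X_S = 1 if the K_3 on S is monochromatic.
For a fixed S, the K_3 on S has C(3, 2) = 3 edges. P[all 3 edges red] = (1/2)^3, and likewise for blue, so P[monochromatic] = 2·(1/2)^3 = 2^{1 − 3} = 1/4.
Summing: E[X] = C(59, 3) · 2^{1 − 3} = 32509 · 1/4 = 32509/4.
Numerically: E[X] ≈ 8127.250.

E[X] = C(59,3)·2^(1−C(3,2)) = 32509/4 ≈ 8127.250.


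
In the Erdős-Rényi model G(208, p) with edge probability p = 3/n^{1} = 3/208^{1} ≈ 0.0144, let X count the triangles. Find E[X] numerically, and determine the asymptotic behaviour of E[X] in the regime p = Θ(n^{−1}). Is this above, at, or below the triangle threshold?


Number of potential triangles: C(208, 3) = 1478256.
Each occurs with probability p³ ≈ (0.0144)³ ≈ 3.00036e-06.
By linearity: E[X] = C(208, 3)·p³ ≈ 1478256 · 3.00036e-06 ≈ 4.435.
Here α = 1, so p = 3/n is exactly at the triangle threshold p ~ 1/n. Asymptotically E[X] → c³/6 = 3³/6 = 9/2 ≈ 4.500, a bounded constant. In this regime the triangle count is asymptotically Poisson(c³/6).

E[X] ≈ 4.435; in regime p = Θ(1/n^{1}) E[X] stays bounded (at the triangle threshold p ~ 1/n).


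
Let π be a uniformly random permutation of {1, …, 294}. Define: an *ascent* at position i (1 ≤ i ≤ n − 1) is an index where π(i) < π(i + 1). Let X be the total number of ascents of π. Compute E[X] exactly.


Write X = Σ X_I over i = 1, …, 293, with X_I the indicator of one ascent.
There are 293 indicators.
For each fixed i, the pair (π(i), π(i+1)) is a uniformly random ordered pair of distinct values from {1, …, 294}; by symmetry P[π(i) < π(i+1)] = 1/2.
By linearity: E[X] = 293 · (1/2) = (294 − 1) · (1/2) = 293/2 ≈ 146.500.

E[X] = 293/2 = 146.500.


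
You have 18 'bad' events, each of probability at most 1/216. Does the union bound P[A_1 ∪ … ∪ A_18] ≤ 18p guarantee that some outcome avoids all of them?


Union bound: P[∪_{i=1}^{18} A_i] ≤ Σ_i P[A_i] ≤ 18·p = 18·(1/216) = 1/12.
Numerically: 1/12 ≈ 0.083333.
Is 1/12 < 1? YES.
Since P[∪ A_i] ≤ 1/12 < 1, the complement has P[∩ A_i^c] ≥ 1 − 1/12 = 11/12 > 0, so some outcome avoids every A_i.

18·p = 1/12 ≈ 0.083333; existence CERTIFIED by the union bound.


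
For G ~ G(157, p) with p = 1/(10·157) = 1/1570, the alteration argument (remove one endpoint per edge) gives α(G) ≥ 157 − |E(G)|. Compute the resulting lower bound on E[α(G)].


E[|E(G)|] = C(157, 2)·p = 12246 · (1/1570) = 39/5.
E[α(G)] ≥ n − E[|E(G)|] = 157 − 39/5 = 746/5.
Numerically: ≈ 149.200.
(This is only a lower bound; the true E[α(G)] may be larger.)

E[α(G)] ≥ 746/5 ≈ 149.200.
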